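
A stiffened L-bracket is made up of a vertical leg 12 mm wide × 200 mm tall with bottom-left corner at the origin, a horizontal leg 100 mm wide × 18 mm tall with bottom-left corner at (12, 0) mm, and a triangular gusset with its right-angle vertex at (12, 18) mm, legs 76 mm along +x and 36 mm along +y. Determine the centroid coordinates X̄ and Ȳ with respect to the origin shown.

vertical leg: A = 12 × 200 = 2400.00, centroid at (6.00, 100.00).
horizontal leg: A = 100 × 18 = 1800.00, centroid at (62.00, 9.00).
gusset: A = ½·76·36 = 1368.00, centroid at (37.33, 30.00).
ΣA = 5568.00 mm²
ΣAX̄ = (2400.00)(6.00) + (1800.00)(62.00) + (1368.00)(37.33) = 177072.00 mm³
ΣAȲ = (2400.00)(100.00) + (1800.00)(9.00) + (1368.00)(30.00) = 297240.00 mm³
X̄ = 177072.00 / 5568.00 = 31.80 mm
Ȳ = 297240.00 / 5568.00 = 53.38 mm

X̄ = 31.80 mm, Ȳ = 53.38 mm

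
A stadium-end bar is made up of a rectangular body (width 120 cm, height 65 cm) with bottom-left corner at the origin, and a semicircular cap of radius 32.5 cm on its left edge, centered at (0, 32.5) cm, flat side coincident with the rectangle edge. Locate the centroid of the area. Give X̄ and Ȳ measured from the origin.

rectangular body: A = 120 × 65 = 7800.00, centroid at (60.00, 32.50).
semicircular end: A = ½π·32.5² = 1659.15, centroid at (-13.79, 32.50).
ΣA = 9459.15 cm²
ΣAX̄ = (7800.00)(60.00) + (1659.15)(-13.79) = 445114.58 cm³
ΣAȲ = (7800.00)(32.50) + (1659.15)(32.50) = 307422.49 cm³
X̄ = 445114.58 / 9459.15 = 47.06 cm
Ȳ = 307422.49 / 9459.15 = 32.50 cm

X̄ = 47.06 cm, Ȳ = 32.50 cm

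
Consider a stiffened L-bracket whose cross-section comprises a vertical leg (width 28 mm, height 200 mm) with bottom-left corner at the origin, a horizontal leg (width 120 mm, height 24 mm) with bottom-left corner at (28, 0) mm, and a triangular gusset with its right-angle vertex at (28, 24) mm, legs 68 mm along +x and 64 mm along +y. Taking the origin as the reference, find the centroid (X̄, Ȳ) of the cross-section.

vertical leg: A = 28 × 200 = 5600.00, centroid at (14.00, 100.00).
horizontal leg: A = 120 × 24 = 2880.00, centroid at (88.00, 12.00).
gusset: A = ½·68·64 = 2176.00, centroid at (50.67, 45.33).
ΣA = 10656.00 mm², ΣAX̄ = 442090.67 mm³, ΣAȲ = 693205.33 mm³.
X̄ = 442090.67/10656.00 = 41.49 mm; Ȳ = 693205.33/10656.00 = 65.05 mm.

X̄ = 41.49 mm, Ȳ = 65.05 mm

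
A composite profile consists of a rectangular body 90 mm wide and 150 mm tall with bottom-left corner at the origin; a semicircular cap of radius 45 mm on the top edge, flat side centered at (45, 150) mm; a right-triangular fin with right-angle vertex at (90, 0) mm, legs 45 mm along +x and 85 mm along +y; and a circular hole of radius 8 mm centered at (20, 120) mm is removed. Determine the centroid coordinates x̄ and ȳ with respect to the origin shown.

x̄ = 51.51 mm, ȳ = 85.93 mm

rectangular body: A = 90 × 150 = 13500.00, centroid at (45.00, 75.00).
semicircular top: A = ½π·45² = 3180.86, centroid at (45.00, 169.10).
triangular fin: A = ½·45·85 = 1912.50, centroid at (105.00, 28.33).
hole: A = −π·8² = -201.06, centroid at (20.00, 120.00).
ΣA = 18392.30 mm²
ΣAx̄ = (13500.00)(45.00) + (3180.86)(45.00) + (1912.50)(105.00) + (-201.06)(20.00) = 947430.08 mm³
ΣAȳ = (13500.00)(75.00) + (3180.86)(169.10) + (1912.50)(28.33) + (-201.06)(120.00) = 1580439.45 mm³
x̄ = 947430.08 / 18392.30 = 51.51 mm
ȳ = 1580439.45 / 18392.30 = 85.93 mm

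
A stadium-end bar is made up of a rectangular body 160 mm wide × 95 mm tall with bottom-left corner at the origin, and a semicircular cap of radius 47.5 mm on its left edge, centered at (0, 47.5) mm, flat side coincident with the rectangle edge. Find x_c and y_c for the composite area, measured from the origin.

x_c = 61.06 mm, y_c = 47.50 mm

rectangular body: A = 160 × 95 = 15200.00, centroid at (80.00, 47.50).
semicircular end: A = ½π·47.5² = 3544.11, centroid at (-20.16, 47.50).
ΣA = 18744.11 mm², ΣAx_c = 1144552.08 mm³, ΣAy_c = 890345.19 mm³.
x_c = 1144552.08/18744.11 = 61.06 mm; y_c = 890345.19/18744.11 = 47.50 mm.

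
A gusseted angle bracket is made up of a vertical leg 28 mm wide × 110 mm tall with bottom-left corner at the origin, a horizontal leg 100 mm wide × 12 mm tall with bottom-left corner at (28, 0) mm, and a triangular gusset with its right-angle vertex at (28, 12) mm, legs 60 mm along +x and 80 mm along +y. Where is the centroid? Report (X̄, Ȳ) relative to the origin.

Part | A | x̄ᵢ | ȳᵢ | A·x̄ᵢ | A·ȳᵢ
vertical leg | 3080.00 | 14.00 | 55.00 | 43120.00 | 169400.00
horizontal leg | 1200.00 | 78.00 | 6.00 | 93600.00 | 7200.00
gusset | 2400.00 | 48.00 | 38.67 | 115200.00 | 92800.00
Σ | 6680.00 |  |  | 251920.00 | 269400.00
X̄ = 251920.00 / 6680.00 = 37.71 mm
Ȳ = 269400.00 / 6680.00 = 40.33 mm

X̄ = 37.71 mm, Ȳ = 40.33 mm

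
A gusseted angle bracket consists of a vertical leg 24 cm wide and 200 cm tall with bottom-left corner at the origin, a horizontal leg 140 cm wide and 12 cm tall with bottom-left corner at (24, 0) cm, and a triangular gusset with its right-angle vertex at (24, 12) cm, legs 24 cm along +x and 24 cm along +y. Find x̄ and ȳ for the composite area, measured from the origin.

x̄ = 33.21 cm, ȳ = 73.26 cm

Part | A | x̄ᵢ | ȳᵢ | A·x̄ᵢ | A·ȳᵢ
vertical leg | 4800.00 | 12.00 | 100.00 | 57600.00 | 480000.00
horizontal leg | 1680.00 | 94.00 | 6.00 | 157920.00 | 10080.00
gusset | 288.00 | 32.00 | 20.00 | 9216.00 | 5760.00
Σ | 6768.00 |  |  | 224736.00 | 495840.00
x̄ = 224736.00 / 6768.00 = 33.21 cm
ȳ = 495840.00 / 6768.00 = 73.26 cm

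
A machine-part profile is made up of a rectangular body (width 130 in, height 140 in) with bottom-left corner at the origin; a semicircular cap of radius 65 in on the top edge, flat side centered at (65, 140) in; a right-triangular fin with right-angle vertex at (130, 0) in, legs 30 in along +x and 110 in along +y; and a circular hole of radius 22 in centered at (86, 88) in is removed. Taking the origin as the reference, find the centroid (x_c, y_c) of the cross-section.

rectangular body: A = 130 × 140 = 18200.00, centroid at (65.00, 70.00).
semicircular top: A = ½π·65² = 6636.61, centroid at (65.00, 167.59).
triangular fin: A = ½·30·110 = 1650.00, centroid at (140.00, 36.67).
hole: A = −π·22² = -1520.53, centroid at (86.00, 88.00).
ΣA = 24966.08 in²
ΣAx_c = (18200.00)(65.00) + (6636.61)(65.00) + (1650.00)(140.00) + (-1520.53)(86.00) = 1714614.29 in³
ΣAy_c = (18200.00)(70.00) + (6636.61)(167.59) + (1650.00)(36.67) + (-1520.53)(88.00) = 2312902.65 in³
x_c = 1714614.29 / 24966.08 = 68.68 in
y_c = 2312902.65 / 24966.08 = 92.64 in

x_c = 68.68 in, y_c = 92.64 in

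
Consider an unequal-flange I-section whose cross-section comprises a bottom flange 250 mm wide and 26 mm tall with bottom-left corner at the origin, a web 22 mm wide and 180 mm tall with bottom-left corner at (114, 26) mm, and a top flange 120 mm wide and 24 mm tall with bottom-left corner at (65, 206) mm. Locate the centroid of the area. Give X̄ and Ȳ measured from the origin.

X̄ = 125.00 mm, Ȳ = 87.83 mm

Part | A | x̄ᵢ | ȳᵢ | A·x̄ᵢ | A·ȳᵢ
bottom flange | 6500.00 | 125.00 | 13.00 | 812500.00 | 84500.00
web | 3960.00 | 125.00 | 116.00 | 495000.00 | 459360.00
top flange | 2880.00 | 125.00 | 218.00 | 360000.00 | 627840.00
Σ | 13340.00 |  |  | 1667500.00 | 1171700.00
X̄ = 1667500.00 / 13340.00 = 125.00 mm
Ȳ = 1171700.00 / 13340.00 = 87.83 mm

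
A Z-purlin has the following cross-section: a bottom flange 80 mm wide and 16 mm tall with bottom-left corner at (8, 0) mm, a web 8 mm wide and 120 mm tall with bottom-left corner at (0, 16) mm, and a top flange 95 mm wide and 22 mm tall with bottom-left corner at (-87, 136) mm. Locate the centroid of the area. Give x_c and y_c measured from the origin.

bottom flange: A = 80 × 16 = 1280.00, centroid at (48.00, 8.00).
web: A = 8 × 120 = 960.00, centroid at (4.00, 76.00).
top flange: A = 95 × 22 = 2090.00, centroid at (-39.50, 147.00).
ΣA = 4330.00 mm²
ΣAx_c = (1280.00)(48.00) + (960.00)(4.00) + (2090.00)(-39.50) = -17275.00 mm³
ΣAy_c = (1280.00)(8.00) + (960.00)(76.00) + (2090.00)(147.00) = 390430.00 mm³
x_c = -17275.00 / 4330.00 = -3.99 mm
y_c = 390430.00 / 4330.00 = 90.17 mm

x_c = -3.99 mm, y_c = 90.17 mm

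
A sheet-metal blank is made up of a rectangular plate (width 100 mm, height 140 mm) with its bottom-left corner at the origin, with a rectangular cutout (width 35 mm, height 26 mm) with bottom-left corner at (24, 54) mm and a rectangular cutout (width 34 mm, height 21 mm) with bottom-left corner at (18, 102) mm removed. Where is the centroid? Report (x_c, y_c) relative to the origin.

plate: A = 100 × 140 = 14000.00, centroid at (50.00, 70.00).
hole 1: A = −(35 × 26) = -910.00, centroid at (41.50, 67.00).
hole 2: A = −(34 × 21) = -714.00, centroid at (35.00, 112.50).
ΣA = 12376.00 mm², ΣAx_c = 637245.00 mm³, ΣAy_c = 838705.00 mm³.
x_c = 637245.00/12376.00 = 51.49 mm; y_c = 838705.00/12376.00 = 67.77 mm.

x_c = 51.49 mm, y_c = 67.77 mm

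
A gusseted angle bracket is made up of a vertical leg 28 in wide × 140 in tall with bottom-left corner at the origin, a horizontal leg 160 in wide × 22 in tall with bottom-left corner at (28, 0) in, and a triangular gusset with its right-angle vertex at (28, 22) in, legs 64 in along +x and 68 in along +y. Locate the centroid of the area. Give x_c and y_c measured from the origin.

Part | A | x̄ᵢ | ȳᵢ | A·x̄ᵢ | A·ȳᵢ
vertical leg | 3920.00 | 14.00 | 70.00 | 54880.00 | 274400.00
horizontal leg | 3520.00 | 108.00 | 11.00 | 380160.00 | 38720.00
gusset | 2176.00 | 49.33 | 44.67 | 107349.33 | 97194.67
Σ | 9616.00 |  |  | 542389.33 | 410314.67
x_c = 542389.33 / 9616.00 = 56.40 in
y_c = 410314.67 / 9616.00 = 42.67 in

x_c = 56.40 in, y_c = 42.67 in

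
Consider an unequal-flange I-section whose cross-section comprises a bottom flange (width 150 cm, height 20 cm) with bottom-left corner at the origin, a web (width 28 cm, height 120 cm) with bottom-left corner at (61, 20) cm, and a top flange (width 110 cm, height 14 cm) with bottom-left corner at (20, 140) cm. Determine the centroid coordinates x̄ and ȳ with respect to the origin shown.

x̄ = 75.00 cm, ȳ = 66.48 cm

Part | A | x̄ᵢ | ȳᵢ | A·x̄ᵢ | A·ȳᵢ
bottom flange | 3000.00 | 75.00 | 10.00 | 225000.00 | 30000.00
web | 3360.00 | 75.00 | 80.00 | 252000.00 | 268800.00
top flange | 1540.00 | 75.00 | 147.00 | 115500.00 | 226380.00
Σ | 7900.00 |  |  | 592500.00 | 525180.00
x̄ = 592500.00 / 7900.00 = 75.00 cm
ȳ = 525180.00 / 7900.00 = 66.48 cm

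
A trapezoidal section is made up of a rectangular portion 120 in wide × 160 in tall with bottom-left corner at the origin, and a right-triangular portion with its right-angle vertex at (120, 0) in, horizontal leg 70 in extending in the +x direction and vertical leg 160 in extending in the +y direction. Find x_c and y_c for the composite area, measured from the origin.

x_c = 78.82 in, y_c = 73.98 in

rectangular portion: A = 120 × 160 = 19200.00, centroid at (60.00, 80.00).
triangular portion: A = ½·70·160 = 5600.00, centroid at (143.33, 53.33).
ΣA = 24800.00 in²
ΣAx_c = (19200.00)(60.00) + (5600.00)(143.33) = 1954666.67 in³
ΣAy_c = (19200.00)(80.00) + (5600.00)(53.33) = 1834666.67 in³
x_c = 1954666.67 / 24800.00 = 78.82 in
y_c = 1834666.67 / 24800.00 = 73.98 in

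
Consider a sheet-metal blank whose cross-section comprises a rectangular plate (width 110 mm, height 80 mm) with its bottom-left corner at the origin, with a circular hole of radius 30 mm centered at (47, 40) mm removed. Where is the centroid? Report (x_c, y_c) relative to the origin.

x_c = 58.79 mm, y_c = 40.00 mm

plate: A = 110 × 80 = 8800.00, centroid at (55.00, 40.00).
hole: A = −π·30² = -2827.43, centroid at (47.00, 40.00).
ΣA = 5972.57 mm², ΣAx_c = 351110.63 mm³, ΣAy_c = 238902.66 mm³.
x_c = 351110.63/5972.57 = 58.79 mm; y_c = 238902.66/5972.57 = 40.00 mm.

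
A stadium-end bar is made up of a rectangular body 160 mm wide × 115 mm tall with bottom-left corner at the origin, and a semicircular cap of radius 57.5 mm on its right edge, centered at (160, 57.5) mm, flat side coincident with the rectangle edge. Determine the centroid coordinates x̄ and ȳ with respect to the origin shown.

Part | A | x̄ᵢ | ȳᵢ | A·x̄ᵢ | A·ȳᵢ
rectangular body | 18400.00 | 80.00 | 57.50 | 1472000.00 | 1058000.00
semicircular end | 5193.45 | 184.40 | 57.50 | 957690.84 | 298623.11
Σ | 23593.45 |  |  | 2429690.84 | 1356623.11
x̄ = 2429690.84 / 23593.45 = 102.98 mm
ȳ = 1356623.11 / 23593.45 = 57.50 mm

x̄ = 102.98 mm, ȳ = 57.50 mm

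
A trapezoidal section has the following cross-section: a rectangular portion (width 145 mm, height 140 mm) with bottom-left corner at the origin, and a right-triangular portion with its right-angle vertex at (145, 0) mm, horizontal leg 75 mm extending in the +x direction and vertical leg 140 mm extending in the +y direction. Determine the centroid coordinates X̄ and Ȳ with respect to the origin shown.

rectangular portion: A = 145 × 140 = 20300.00, centroid at (72.50, 70.00).
triangular portion: A = ½·75·140 = 5250.00, centroid at (170.00, 46.67).
ΣA = 25550.00 mm²
ΣAX̄ = (20300.00)(72.50) + (5250.00)(170.00) = 2364250.00 mm³
ΣAȲ = (20300.00)(70.00) + (5250.00)(46.67) = 1666000.00 mm³
X̄ = 2364250.00 / 25550.00 = 92.53 mm
Ȳ = 1666000.00 / 25550.00 = 65.21 mm

X̄ = 92.53 mm, Ȳ = 65.21 mm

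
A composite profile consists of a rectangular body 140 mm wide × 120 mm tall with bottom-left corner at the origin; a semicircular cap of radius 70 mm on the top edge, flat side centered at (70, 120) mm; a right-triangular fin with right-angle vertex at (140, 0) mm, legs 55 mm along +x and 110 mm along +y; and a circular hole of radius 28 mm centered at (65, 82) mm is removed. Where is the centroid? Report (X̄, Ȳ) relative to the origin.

X̄ = 81.15 mm, Ȳ = 82.58 mm

rectangular body: A = 140 × 120 = 16800.00, centroid at (70.00, 60.00).
semicircular top: A = ½π·70² = 7696.90, centroid at (70.00, 149.71).
triangular fin: A = ½·55·110 = 3025.00, centroid at (158.33, 36.67).
hole: A = −π·28² = -2463.01, centroid at (65.00, 82.00).
ΣA = 25058.89 mm², ΣAX̄ = 2033645.91 mm³, ΣAȲ = 2069244.86 mm³.
X̄ = 2033645.91/25058.89 = 81.15 mm; Ȳ = 2069244.86/25058.89 = 82.58 mm.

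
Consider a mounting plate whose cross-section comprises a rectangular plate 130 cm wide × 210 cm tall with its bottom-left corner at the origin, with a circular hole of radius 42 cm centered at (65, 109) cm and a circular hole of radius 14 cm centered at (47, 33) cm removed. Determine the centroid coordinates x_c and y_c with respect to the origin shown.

plate: A = 130 × 210 = 27300.00, centroid at (65.00, 105.00).
hole 1: A = −π·42² = -5541.77, centroid at (65.00, 109.00).
hole 2: A = −π·14² = -615.75, centroid at (47.00, 33.00).
ΣA = 21142.48 cm², ΣAx_c = 1385344.63 cm³, ΣAy_c = 2242127.31 cm³.
x_c = 1385344.63/21142.48 = 65.52 cm; y_c = 2242127.31/21142.48 = 106.05 cm.

x_c = 65.52 cm, y_c = 106.05 cm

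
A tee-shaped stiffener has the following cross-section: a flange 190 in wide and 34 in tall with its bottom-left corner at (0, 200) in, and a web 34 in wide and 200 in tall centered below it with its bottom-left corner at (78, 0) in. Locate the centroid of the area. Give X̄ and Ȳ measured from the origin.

X̄ = 95.00 in, Ȳ = 157.00 in

web: A = 34 × 200 = 6800.00, centroid at (95.00, 100.00).
flange: A = 190 × 34 = 6460.00, centroid at (95.00, 217.00).
ΣA = 13260.00 in²
ΣAX̄ = (6800.00)(95.00) + (6460.00)(95.00) = 1259700.00 in³
ΣAȲ = (6800.00)(100.00) + (6460.00)(217.00) = 2081820.00 in³
X̄ = 1259700.00 / 13260.00 = 95.00 in
Ȳ = 2081820.00 / 13260.00 = 157.00 in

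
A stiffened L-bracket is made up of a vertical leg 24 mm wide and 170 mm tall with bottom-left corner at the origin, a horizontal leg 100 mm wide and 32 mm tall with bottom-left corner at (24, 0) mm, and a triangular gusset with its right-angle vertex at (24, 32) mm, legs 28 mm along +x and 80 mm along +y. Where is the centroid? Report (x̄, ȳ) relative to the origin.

x̄ = 38.46 mm, ȳ = 55.20 mm

vertical leg: A = 24 × 170 = 4080.00, centroid at (12.00, 85.00).
horizontal leg: A = 100 × 32 = 3200.00, centroid at (74.00, 16.00).
gusset: A = ½·28·80 = 1120.00, centroid at (33.33, 58.67).
ΣA = 8400.00 mm², ΣAx̄ = 323093.33 mm³, ΣAȳ = 463706.67 mm³.
x̄ = 323093.33/8400.00 = 38.46 mm; ȳ = 463706.67/8400.00 = 55.20 mm.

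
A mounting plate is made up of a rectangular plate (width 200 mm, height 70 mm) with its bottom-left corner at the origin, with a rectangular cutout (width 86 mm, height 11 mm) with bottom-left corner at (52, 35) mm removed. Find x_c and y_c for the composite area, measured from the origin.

plate: A = 200 × 70 = 14000.00, centroid at (100.00, 35.00).
hole: A = −(86 × 11) = -946.00, centroid at (95.00, 40.50).
ΣA = 13054.00 mm², ΣAx_c = 1310130.00 mm³, ΣAy_c = 451687.00 mm³.
x_c = 1310130.00/13054.00 = 100.36 mm; y_c = 451687.00/13054.00 = 34.60 mm.

x_c = 100.36 mm, y_c = 34.60 mm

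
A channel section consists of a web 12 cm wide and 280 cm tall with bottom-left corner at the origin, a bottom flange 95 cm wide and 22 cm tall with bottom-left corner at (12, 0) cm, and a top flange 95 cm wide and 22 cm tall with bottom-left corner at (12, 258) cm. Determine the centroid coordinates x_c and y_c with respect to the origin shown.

web: A = 12 × 280 = 3360.00, centroid at (6.00, 140.00).
bottom flange: A = 95 × 22 = 2090.00, centroid at (59.50, 11.00).
top flange: A = 95 × 22 = 2090.00, centroid at (59.50, 269.00).
ΣA = 7540.00 cm²
ΣAx_c = (3360.00)(6.00) + (2090.00)(59.50) + (2090.00)(59.50) = 268870.00 cm³
ΣAy_c = (3360.00)(140.00) + (2090.00)(11.00) + (2090.00)(269.00) = 1055600.00 cm³
x_c = 268870.00 / 7540.00 = 35.66 cm
y_c = 1055600.00 / 7540.00 = 140.00 cm

x_c = 35.66 cm, y_c = 140.00 cm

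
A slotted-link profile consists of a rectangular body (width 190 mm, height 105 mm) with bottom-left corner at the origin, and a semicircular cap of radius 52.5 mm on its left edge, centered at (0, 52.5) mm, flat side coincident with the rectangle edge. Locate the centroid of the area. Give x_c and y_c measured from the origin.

x_c = 74.09 mm, y_c = 52.50 mm

Part | A | x̄ᵢ | ȳᵢ | A·x̄ᵢ | A·ȳᵢ
rectangular body | 19950.00 | 95.00 | 52.50 | 1895250.00 | 1047375.00
semicircular end | 4329.51 | -22.28 | 52.50 | -96468.75 | 227299.14
Σ | 24279.51 |  |  | 1798781.25 | 1274674.14
x_c = 1798781.25 / 24279.51 = 74.09 mm
y_c = 1274674.14 / 24279.51 = 52.50 mm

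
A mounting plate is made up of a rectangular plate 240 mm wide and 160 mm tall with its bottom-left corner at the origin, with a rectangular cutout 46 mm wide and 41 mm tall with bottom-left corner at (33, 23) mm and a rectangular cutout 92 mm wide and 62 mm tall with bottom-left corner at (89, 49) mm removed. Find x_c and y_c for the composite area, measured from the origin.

x_c = 121.14 mm, y_c = 82.23 mm

plate: A = 240 × 160 = 38400.00, centroid at (120.00, 80.00).
hole 1: A = −(46 × 41) = -1886.00, centroid at (56.00, 43.50).
hole 2: A = −(92 × 62) = -5704.00, centroid at (135.00, 80.00).
ΣA = 30810.00 mm²
ΣAx_c = (38400.00)(120.00) + (-1886.00)(56.00) + (-5704.00)(135.00) = 3732344.00 mm³
ΣAy_c = (38400.00)(80.00) + (-1886.00)(43.50) + (-5704.00)(80.00) = 2533639.00 mm³
x_c = 3732344.00 / 30810.00 = 121.14 mm
y_c = 2533639.00 / 30810.00 = 82.23 mm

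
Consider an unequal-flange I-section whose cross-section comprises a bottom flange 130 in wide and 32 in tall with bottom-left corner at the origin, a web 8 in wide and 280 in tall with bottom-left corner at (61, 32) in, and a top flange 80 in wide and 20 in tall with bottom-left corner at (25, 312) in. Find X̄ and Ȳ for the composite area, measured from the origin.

X̄ = 65.00 in, Ȳ = 120.88 in

bottom flange: A = 130 × 32 = 4160.00, centroid at (65.00, 16.00).
web: A = 8 × 280 = 2240.00, centroid at (65.00, 172.00).
top flange: A = 80 × 20 = 1600.00, centroid at (65.00, 322.00).
ΣA = 8000.00 in², ΣAX̄ = 520000.00 in³, ΣAȲ = 967040.00 in³.
X̄ = 520000.00/8000.00 = 65.00 in; Ȳ = 967040.00/8000.00 = 120.88 in.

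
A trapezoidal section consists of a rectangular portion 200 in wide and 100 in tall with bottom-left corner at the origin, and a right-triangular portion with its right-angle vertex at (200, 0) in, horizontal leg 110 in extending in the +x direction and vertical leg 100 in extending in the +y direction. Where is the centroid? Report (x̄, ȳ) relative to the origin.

x̄ = 129.48 in, ȳ = 46.41 in

rectangular portion: A = 200 × 100 = 20000.00, centroid at (100.00, 50.00).
triangular portion: A = ½·110·100 = 5500.00, centroid at (236.67, 33.33).
ΣA = 25500.00 in²
ΣAx̄ = (20000.00)(100.00) + (5500.00)(236.67) = 3301666.67 in³
ΣAȳ = (20000.00)(50.00) + (5500.00)(33.33) = 1183333.33 in³
x̄ = 3301666.67 / 25500.00 = 129.48 in
ȳ = 1183333.33 / 25500.00 = 46.41 in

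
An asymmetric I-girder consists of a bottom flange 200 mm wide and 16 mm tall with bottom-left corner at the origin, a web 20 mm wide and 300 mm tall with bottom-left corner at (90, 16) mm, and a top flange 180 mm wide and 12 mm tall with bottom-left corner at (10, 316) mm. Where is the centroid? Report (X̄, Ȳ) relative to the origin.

X̄ = 100.00 mm, Ȳ = 151.15 mm

bottom flange: A = 200 × 16 = 3200.00, centroid at (100.00, 8.00).
web: A = 20 × 300 = 6000.00, centroid at (100.00, 166.00).
top flange: A = 180 × 12 = 2160.00, centroid at (100.00, 322.00).
ΣA = 11360.00 mm²
ΣAX̄ = (3200.00)(100.00) + (6000.00)(100.00) + (2160.00)(100.00) = 1136000.00 mm³
ΣAȲ = (3200.00)(8.00) + (6000.00)(166.00) + (2160.00)(322.00) = 1717120.00 mm³
X̄ = 1136000.00 / 11360.00 = 100.00 mm
Ȳ = 1717120.00 / 11360.00 = 151.15 mm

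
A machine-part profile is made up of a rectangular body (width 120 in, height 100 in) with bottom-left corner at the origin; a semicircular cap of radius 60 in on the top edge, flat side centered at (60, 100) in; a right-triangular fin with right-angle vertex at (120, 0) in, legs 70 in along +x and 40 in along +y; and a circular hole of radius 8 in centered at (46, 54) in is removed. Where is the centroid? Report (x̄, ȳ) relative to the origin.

rectangular body: A = 120 × 100 = 12000.00, centroid at (60.00, 50.00).
semicircular top: A = ½π·60² = 5654.87, centroid at (60.00, 125.46).
triangular fin: A = ½·70·40 = 1400.00, centroid at (143.33, 13.33).
hole: A = −π·8² = -201.06, centroid at (46.00, 54.00).
ΣA = 18853.80 in², ΣAx̄ = 1250709.82 in³, ΣAȳ = 1317296.00 in³.
x̄ = 1250709.82/18853.80 = 66.34 in; ȳ = 1317296.00/18853.80 = 69.87 in.

x̄ = 66.34 in, ȳ = 69.87 in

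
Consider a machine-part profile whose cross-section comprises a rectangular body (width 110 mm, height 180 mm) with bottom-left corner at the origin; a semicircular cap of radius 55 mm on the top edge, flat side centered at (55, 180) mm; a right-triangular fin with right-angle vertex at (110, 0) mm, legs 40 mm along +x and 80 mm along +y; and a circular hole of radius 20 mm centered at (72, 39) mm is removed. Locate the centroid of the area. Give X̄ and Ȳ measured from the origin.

rectangular body: A = 110 × 180 = 19800.00, centroid at (55.00, 90.00).
semicircular top: A = ½π·55² = 4751.66, centroid at (55.00, 203.34).
triangular fin: A = ½·40·80 = 1600.00, centroid at (123.33, 26.67).
hole: A = −π·20² = -1256.64, centroid at (72.00, 39.00).
ΣA = 24895.02 mm², ΣAX̄ = 1457196.70 mm³, ΣAȲ = 2741873.09 mm³.
X̄ = 1457196.70/24895.02 = 58.53 mm; Ȳ = 2741873.09/24895.02 = 110.14 mm.

X̄ = 58.53 mm, Ȳ = 110.14 mm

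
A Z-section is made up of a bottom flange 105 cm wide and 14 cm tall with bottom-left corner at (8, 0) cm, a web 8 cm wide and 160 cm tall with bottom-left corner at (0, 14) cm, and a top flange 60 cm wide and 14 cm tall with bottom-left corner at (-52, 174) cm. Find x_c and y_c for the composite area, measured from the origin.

bottom flange: A = 105 × 14 = 1470.00, centroid at (60.50, 7.00).
web: A = 8 × 160 = 1280.00, centroid at (4.00, 94.00).
top flange: A = 60 × 14 = 840.00, centroid at (-22.00, 181.00).
ΣA = 3590.00 cm²
ΣAx_c = (1470.00)(60.50) + (1280.00)(4.00) + (840.00)(-22.00) = 75575.00 cm³
ΣAy_c = (1470.00)(7.00) + (1280.00)(94.00) + (840.00)(181.00) = 282650.00 cm³
x_c = 75575.00 / 3590.00 = 21.05 cm
y_c = 282650.00 / 3590.00 = 78.73 cm

x_c = 21.05 cm, y_c = 78.73 cm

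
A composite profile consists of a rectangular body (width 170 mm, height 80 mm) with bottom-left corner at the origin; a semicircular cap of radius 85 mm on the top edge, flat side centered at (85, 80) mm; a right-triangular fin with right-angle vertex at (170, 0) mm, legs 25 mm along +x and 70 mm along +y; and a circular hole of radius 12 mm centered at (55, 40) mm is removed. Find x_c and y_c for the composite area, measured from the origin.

x_c = 88.75 mm, y_c = 73.45 mm

rectangular body: A = 170 × 80 = 13600.00, centroid at (85.00, 40.00).
semicircular top: A = ½π·85² = 11349.00, centroid at (85.00, 116.08).
triangular fin: A = ½·25·70 = 875.00, centroid at (178.33, 23.33).
hole: A = −π·12² = -452.39, centroid at (55.00, 40.00).
ΣA = 25371.61 mm²
ΣAx_c = (13600.00)(85.00) + (11349.00)(85.00) + (875.00)(178.33) + (-452.39)(55.00) = 2251825.55 mm³
ΣAy_c = (13600.00)(40.00) + (11349.00)(116.08) + (875.00)(23.33) + (-452.39)(40.00) = 1863658.04 mm³
x_c = 2251825.55 / 25371.61 = 88.75 mm
y_c = 1863658.04 / 25371.61 = 73.45 mm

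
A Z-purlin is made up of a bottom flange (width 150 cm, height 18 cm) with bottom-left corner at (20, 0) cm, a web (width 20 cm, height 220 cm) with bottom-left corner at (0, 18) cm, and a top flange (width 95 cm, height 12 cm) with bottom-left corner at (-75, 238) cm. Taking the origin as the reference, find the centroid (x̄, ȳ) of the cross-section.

bottom flange: A = 150 × 18 = 2700.00, centroid at (95.00, 9.00).
web: A = 20 × 220 = 4400.00, centroid at (10.00, 128.00).
top flange: A = 95 × 12 = 1140.00, centroid at (-27.50, 244.00).
ΣA = 8240.00 cm²
ΣAx̄ = (2700.00)(95.00) + (4400.00)(10.00) + (1140.00)(-27.50) = 269150.00 cm³
ΣAȳ = (2700.00)(9.00) + (4400.00)(128.00) + (1140.00)(244.00) = 865660.00 cm³
x̄ = 269150.00 / 8240.00 = 32.66 cm
ȳ = 865660.00 / 8240.00 = 105.06 cm

x̄ = 32.66 cm, ȳ = 105.06 cm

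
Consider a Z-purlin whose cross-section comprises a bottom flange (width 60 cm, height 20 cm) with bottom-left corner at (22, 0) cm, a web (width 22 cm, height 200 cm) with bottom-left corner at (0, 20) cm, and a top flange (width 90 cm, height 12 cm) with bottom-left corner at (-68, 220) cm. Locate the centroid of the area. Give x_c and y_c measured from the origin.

x_c = 12.87 cm, y_c = 117.38 cm

bottom flange: A = 60 × 20 = 1200.00, centroid at (52.00, 10.00).
web: A = 22 × 200 = 4400.00, centroid at (11.00, 120.00).
top flange: A = 90 × 12 = 1080.00, centroid at (-23.00, 226.00).
ΣA = 6680.00 cm², ΣAx_c = 85960.00 cm³, ΣAy_c = 784080.00 cm³.
x_c = 85960.00/6680.00 = 12.87 cm; y_c = 784080.00/6680.00 = 117.38 cm.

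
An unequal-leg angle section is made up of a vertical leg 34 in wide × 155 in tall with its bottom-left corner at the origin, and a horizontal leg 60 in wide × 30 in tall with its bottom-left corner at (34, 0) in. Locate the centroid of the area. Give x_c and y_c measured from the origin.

Part | A | x̄ᵢ | ȳᵢ | A·x̄ᵢ | A·ȳᵢ
vertical leg | 5270.00 | 17.00 | 77.50 | 89590.00 | 408425.00
horizontal leg | 1800.00 | 64.00 | 15.00 | 115200.00 | 27000.00
Σ | 7070.00 |  |  | 204790.00 | 435425.00
x_c = 204790.00 / 7070.00 = 28.97 in
y_c = 435425.00 / 7070.00 = 61.59 in

x_c = 28.97 in, y_c = 61.59 in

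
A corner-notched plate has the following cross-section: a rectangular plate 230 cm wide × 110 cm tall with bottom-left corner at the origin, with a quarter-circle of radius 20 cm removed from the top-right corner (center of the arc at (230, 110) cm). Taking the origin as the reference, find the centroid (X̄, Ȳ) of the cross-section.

X̄ = 113.66 cm, Ȳ = 54.42 cm

plate: A = 230 × 110 = 25300.00, centroid at (115.00, 55.00).
removed quarter-circle: A = −¼π·20² = -314.16, centroid at (221.51, 101.51).
ΣA = 24985.84 cm²
ΣAX̄ = (25300.00)(115.00) + (-314.16)(221.51) = 2839910.04 cm³
ΣAȲ = (25300.00)(55.00) + (-314.16)(101.51) = 1359609.15 cm³
X̄ = 2839910.04 / 24985.84 = 113.66 cm
Ȳ = 1359609.15 / 24985.84 = 54.42 cm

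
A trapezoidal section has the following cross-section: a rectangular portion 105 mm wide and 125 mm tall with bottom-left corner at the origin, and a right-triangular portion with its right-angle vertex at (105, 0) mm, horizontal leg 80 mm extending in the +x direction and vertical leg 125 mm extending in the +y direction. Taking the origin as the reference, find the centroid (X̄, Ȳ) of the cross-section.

Part | A | x̄ᵢ | ȳᵢ | A·x̄ᵢ | A·ȳᵢ
rectangular portion | 13125.00 | 52.50 | 62.50 | 689062.50 | 820312.50
triangular portion | 5000.00 | 131.67 | 41.67 | 658333.33 | 208333.33
Σ | 18125.00 |  |  | 1347395.83 | 1028645.83
X̄ = 1347395.83 / 18125.00 = 74.34 mm
Ȳ = 1028645.83 / 18125.00 = 56.75 mm

X̄ = 74.34 mm, Ȳ = 56.75 mm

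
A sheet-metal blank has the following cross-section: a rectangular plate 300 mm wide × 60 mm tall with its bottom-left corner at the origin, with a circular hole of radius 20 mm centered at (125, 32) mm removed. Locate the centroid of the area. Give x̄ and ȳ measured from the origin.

x̄ = 151.88 mm, ȳ = 29.85 mm

Part | A | x̄ᵢ | ȳᵢ | A·x̄ᵢ | A·ȳᵢ
plate | 18000.00 | 150.00 | 30.00 | 2700000.00 | 540000.00
hole | -1256.64 | 125.00 | 32.00 | -157079.63 | -40212.39
Σ | 16743.36 |  |  | 2542920.37 | 499787.61
x̄ = 2542920.37 / 16743.36 = 151.88 mm
ȳ = 499787.61 / 16743.36 = 29.85 mm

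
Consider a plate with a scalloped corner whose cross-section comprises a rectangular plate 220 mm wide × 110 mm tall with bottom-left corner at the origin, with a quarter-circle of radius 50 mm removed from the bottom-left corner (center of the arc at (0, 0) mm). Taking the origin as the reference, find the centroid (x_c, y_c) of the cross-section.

plate: A = 220 × 110 = 24200.00, centroid at (110.00, 55.00).
removed quarter-circle: A = −¼π·50² = -1963.50, centroid at (21.22, 21.22).
ΣA = 22236.50 mm²
ΣAx_c = (24200.00)(110.00) + (-1963.50)(21.22) = 2620333.33 mm³
ΣAy_c = (24200.00)(55.00) + (-1963.50)(21.22) = 1289333.33 mm³
x_c = 2620333.33 / 22236.50 = 117.84 mm
y_c = 1289333.33 / 22236.50 = 57.98 mm

x_c = 117.84 mm, y_c = 57.98 mm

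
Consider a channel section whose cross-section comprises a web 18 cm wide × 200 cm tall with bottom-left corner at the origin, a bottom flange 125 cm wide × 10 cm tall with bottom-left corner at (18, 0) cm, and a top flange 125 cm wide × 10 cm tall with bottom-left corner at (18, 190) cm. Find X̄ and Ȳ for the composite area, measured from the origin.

X̄ = 38.30 cm, Ȳ = 100.00 cm

web: A = 18 × 200 = 3600.00, centroid at (9.00, 100.00).
bottom flange: A = 125 × 10 = 1250.00, centroid at (80.50, 5.00).
top flange: A = 125 × 10 = 1250.00, centroid at (80.50, 195.00).
ΣA = 6100.00 cm²
ΣAX̄ = (3600.00)(9.00) + (1250.00)(80.50) + (1250.00)(80.50) = 233650.00 cm³
ΣAȲ = (3600.00)(100.00) + (1250.00)(5.00) + (1250.00)(195.00) = 610000.00 cm³
X̄ = 233650.00 / 6100.00 = 38.30 cm
Ȳ = 610000.00 / 6100.00 = 100.00 cm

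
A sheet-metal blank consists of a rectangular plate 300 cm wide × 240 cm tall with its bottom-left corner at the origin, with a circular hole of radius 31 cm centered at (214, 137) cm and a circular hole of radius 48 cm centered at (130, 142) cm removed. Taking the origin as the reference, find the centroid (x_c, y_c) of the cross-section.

Part | A | x̄ᵢ | ȳᵢ | A·x̄ᵢ | A·ȳᵢ
plate | 72000.00 | 150.00 | 120.00 | 10800000.00 | 8640000.00
hole 1 | -3019.07 | 214.00 | 137.00 | -646081.10 | -413612.66
hole 2 | -7238.23 | 130.00 | 142.00 | -940969.83 | -1027828.59
Σ | 61742.70 |  |  | 9212949.07 | 7198558.75
x_c = 9212949.07 / 61742.70 = 149.22 cm
y_c = 7198558.75 / 61742.70 = 116.59 cm

x_c = 149.22 cm, y_c = 116.59 cm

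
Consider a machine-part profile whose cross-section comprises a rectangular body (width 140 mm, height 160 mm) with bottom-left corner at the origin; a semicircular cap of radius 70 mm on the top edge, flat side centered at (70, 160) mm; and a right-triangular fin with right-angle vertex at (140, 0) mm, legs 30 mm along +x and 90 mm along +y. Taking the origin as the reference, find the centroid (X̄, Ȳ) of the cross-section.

rectangular body: A = 140 × 160 = 22400.00, centroid at (70.00, 80.00).
semicircular top: A = ½π·70² = 7696.90, centroid at (70.00, 189.71).
triangular fin: A = ½·30·90 = 1350.00, centroid at (150.00, 30.00).
ΣA = 31446.90 mm²
ΣAX̄ = (22400.00)(70.00) + (7696.90)(70.00) + (1350.00)(150.00) = 2309283.14 mm³
ΣAȲ = (22400.00)(80.00) + (7696.90)(189.71) + (1350.00)(30.00) = 3292670.99 mm³
X̄ = 2309283.14 / 31446.90 = 73.43 mm
Ȳ = 3292670.99 / 31446.90 = 104.71 mm

X̄ = 73.43 mm, Ȳ = 104.71 mm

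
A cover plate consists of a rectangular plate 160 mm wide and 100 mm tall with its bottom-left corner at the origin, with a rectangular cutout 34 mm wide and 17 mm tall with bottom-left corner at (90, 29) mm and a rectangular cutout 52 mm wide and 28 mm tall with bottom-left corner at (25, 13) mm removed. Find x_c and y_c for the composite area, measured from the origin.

plate: A = 160 × 100 = 16000.00, centroid at (80.00, 50.00).
hole 1: A = −(34 × 17) = -578.00, centroid at (107.00, 37.50).
hole 2: A = −(52 × 28) = -1456.00, centroid at (51.00, 27.00).
ΣA = 13966.00 mm², ΣAx_c = 1143898.00 mm³, ΣAy_c = 739013.00 mm³.
x_c = 1143898.00/13966.00 = 81.91 mm; y_c = 739013.00/13966.00 = 52.92 mm.

x_c = 81.91 mm, y_c = 52.92 mm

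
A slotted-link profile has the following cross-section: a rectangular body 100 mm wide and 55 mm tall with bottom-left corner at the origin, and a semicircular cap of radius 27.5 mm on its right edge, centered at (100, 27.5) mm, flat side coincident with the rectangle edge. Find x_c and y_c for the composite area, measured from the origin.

Part | A | x̄ᵢ | ȳᵢ | A·x̄ᵢ | A·ȳᵢ
rectangular body | 5500.00 | 50.00 | 27.50 | 275000.00 | 151250.00
semicircular end | 1187.91 | 111.67 | 27.50 | 132656.06 | 32667.65
Σ | 6687.91 |  |  | 407656.06 | 183917.65
x_c = 407656.06 / 6687.91 = 60.95 mm
y_c = 183917.65 / 6687.91 = 27.50 mm

x_c = 60.95 mm, y_c = 27.50 mm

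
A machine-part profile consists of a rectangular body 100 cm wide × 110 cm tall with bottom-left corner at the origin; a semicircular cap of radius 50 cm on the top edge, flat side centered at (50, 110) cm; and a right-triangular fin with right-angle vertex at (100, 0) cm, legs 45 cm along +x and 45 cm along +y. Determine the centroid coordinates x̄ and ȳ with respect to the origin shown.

x̄ = 54.13 cm, ȳ = 71.24 cm

rectangular body: A = 100 × 110 = 11000.00, centroid at (50.00, 55.00).
semicircular top: A = ½π·50² = 3926.99, centroid at (50.00, 131.22).
triangular fin: A = ½·45·45 = 1012.50, centroid at (115.00, 15.00).
ΣA = 15939.49 cm², ΣAx̄ = 862787.04 cm³, ΣAȳ = 1135489.82 cm³.
x̄ = 862787.04/15939.49 = 54.13 cm; ȳ = 1135489.82/15939.49 = 71.24 cm.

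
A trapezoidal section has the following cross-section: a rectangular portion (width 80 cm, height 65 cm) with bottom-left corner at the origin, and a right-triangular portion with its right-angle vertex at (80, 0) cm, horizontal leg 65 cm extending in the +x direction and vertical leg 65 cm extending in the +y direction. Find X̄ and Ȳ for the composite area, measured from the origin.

X̄ = 57.81 cm, Ȳ = 29.37 cm

Part | A | x̄ᵢ | ȳᵢ | A·x̄ᵢ | A·ȳᵢ
rectangular portion | 5200.00 | 40.00 | 32.50 | 208000.00 | 169000.00
triangular portion | 2112.50 | 101.67 | 21.67 | 214770.83 | 45770.83
Σ | 7312.50 |  |  | 422770.83 | 214770.83
X̄ = 422770.83 / 7312.50 = 57.81 cm
Ȳ = 214770.83 / 7312.50 = 29.37 cm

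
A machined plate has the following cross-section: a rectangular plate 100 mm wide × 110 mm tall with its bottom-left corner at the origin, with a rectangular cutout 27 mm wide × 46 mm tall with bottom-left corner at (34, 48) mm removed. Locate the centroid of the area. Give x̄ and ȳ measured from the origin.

plate: A = 100 × 110 = 11000.00, centroid at (50.00, 55.00).
hole: A = −(27 × 46) = -1242.00, centroid at (47.50, 71.00).
ΣA = 9758.00 mm²
ΣAx̄ = (11000.00)(50.00) + (-1242.00)(47.50) = 491005.00 mm³
ΣAȳ = (11000.00)(55.00) + (-1242.00)(71.00) = 516818.00 mm³
x̄ = 491005.00 / 9758.00 = 50.32 mm
ȳ = 516818.00 / 9758.00 = 52.96 mm

x̄ = 50.32 mm, ȳ = 52.96 mm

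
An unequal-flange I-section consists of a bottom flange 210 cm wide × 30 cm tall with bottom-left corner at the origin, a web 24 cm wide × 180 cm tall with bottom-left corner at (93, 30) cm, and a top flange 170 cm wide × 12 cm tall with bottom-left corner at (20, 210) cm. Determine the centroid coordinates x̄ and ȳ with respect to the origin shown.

x̄ = 105.00 cm, ȳ = 83.22 cm

bottom flange: A = 210 × 30 = 6300.00, centroid at (105.00, 15.00).
web: A = 24 × 180 = 4320.00, centroid at (105.00, 120.00).
top flange: A = 170 × 12 = 2040.00, centroid at (105.00, 216.00).
ΣA = 12660.00 cm²
ΣAx̄ = (6300.00)(105.00) + (4320.00)(105.00) + (2040.00)(105.00) = 1329300.00 cm³
ΣAȳ = (6300.00)(15.00) + (4320.00)(120.00) + (2040.00)(216.00) = 1053540.00 cm³
x̄ = 1329300.00 / 12660.00 = 105.00 cm
ȳ = 1053540.00 / 12660.00 = 83.22 cm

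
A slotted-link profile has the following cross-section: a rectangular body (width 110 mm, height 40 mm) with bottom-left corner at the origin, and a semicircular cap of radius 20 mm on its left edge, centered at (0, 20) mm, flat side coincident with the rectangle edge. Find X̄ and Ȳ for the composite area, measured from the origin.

X̄ = 47.07 mm, Ȳ = 20.00 mm

rectangular body: A = 110 × 40 = 4400.00, centroid at (55.00, 20.00).
semicircular end: A = ½π·20² = 628.32, centroid at (-8.49, 20.00).
ΣA = 5028.32 mm²
ΣAX̄ = (4400.00)(55.00) + (628.32)(-8.49) = 236666.67 mm³
ΣAȲ = (4400.00)(20.00) + (628.32)(20.00) = 100566.37 mm³
X̄ = 236666.67 / 5028.32 = 47.07 mm
Ȳ = 100566.37 / 5028.32 = 20.00 mm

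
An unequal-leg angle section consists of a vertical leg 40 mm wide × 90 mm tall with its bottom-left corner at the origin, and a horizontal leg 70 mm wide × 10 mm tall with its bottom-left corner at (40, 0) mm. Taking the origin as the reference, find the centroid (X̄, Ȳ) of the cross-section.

vertical leg: A = 40 × 90 = 3600.00, centroid at (20.00, 45.00).
horizontal leg: A = 70 × 10 = 700.00, centroid at (75.00, 5.00).
ΣA = 4300.00 mm²
ΣAX̄ = (3600.00)(20.00) + (700.00)(75.00) = 124500.00 mm³
ΣAȲ = (3600.00)(45.00) + (700.00)(5.00) = 165500.00 mm³
X̄ = 124500.00 / 4300.00 = 28.95 mm
Ȳ = 165500.00 / 4300.00 = 38.49 mm

X̄ = 28.95 mm, Ȳ = 38.49 mm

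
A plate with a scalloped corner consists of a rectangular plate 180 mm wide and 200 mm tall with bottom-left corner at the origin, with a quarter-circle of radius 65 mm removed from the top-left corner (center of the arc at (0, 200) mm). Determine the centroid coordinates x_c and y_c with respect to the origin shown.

Part | A | x̄ᵢ | ȳᵢ | A·x̄ᵢ | A·ȳᵢ
plate | 36000.00 | 90.00 | 100.00 | 3240000.00 | 3600000.00
removed quarter-circle | -3318.31 | 27.59 | 172.41 | -91541.67 | -572119.78
Σ | 32681.69 |  |  | 3148458.33 | 3027880.22
x_c = 3148458.33 / 32681.69 = 96.34 mm
y_c = 3027880.22 / 32681.69 = 92.65 mm

x_c = 96.34 mm, y_c = 92.65 mm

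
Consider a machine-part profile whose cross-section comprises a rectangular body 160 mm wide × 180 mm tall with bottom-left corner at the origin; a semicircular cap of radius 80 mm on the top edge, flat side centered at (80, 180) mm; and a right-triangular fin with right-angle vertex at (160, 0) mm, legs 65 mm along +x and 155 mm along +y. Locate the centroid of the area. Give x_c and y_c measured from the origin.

rectangular body: A = 160 × 180 = 28800.00, centroid at (80.00, 90.00).
semicircular top: A = ½π·80² = 10053.10, centroid at (80.00, 213.95).
triangular fin: A = ½·65·155 = 5037.50, centroid at (181.67, 51.67).
ΣA = 43890.60 mm²
ΣAx_c = (28800.00)(80.00) + (10053.10)(80.00) + (5037.50)(181.67) = 4023393.55 mm³
ΣAy_c = (28800.00)(90.00) + (10053.10)(213.95) + (5037.50)(51.67) = 5003161.54 mm³
x_c = 4023393.55 / 43890.60 = 91.67 mm
y_c = 5003161.54 / 43890.60 = 113.99 mm

x_c = 91.67 mm, y_c = 113.99 mm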